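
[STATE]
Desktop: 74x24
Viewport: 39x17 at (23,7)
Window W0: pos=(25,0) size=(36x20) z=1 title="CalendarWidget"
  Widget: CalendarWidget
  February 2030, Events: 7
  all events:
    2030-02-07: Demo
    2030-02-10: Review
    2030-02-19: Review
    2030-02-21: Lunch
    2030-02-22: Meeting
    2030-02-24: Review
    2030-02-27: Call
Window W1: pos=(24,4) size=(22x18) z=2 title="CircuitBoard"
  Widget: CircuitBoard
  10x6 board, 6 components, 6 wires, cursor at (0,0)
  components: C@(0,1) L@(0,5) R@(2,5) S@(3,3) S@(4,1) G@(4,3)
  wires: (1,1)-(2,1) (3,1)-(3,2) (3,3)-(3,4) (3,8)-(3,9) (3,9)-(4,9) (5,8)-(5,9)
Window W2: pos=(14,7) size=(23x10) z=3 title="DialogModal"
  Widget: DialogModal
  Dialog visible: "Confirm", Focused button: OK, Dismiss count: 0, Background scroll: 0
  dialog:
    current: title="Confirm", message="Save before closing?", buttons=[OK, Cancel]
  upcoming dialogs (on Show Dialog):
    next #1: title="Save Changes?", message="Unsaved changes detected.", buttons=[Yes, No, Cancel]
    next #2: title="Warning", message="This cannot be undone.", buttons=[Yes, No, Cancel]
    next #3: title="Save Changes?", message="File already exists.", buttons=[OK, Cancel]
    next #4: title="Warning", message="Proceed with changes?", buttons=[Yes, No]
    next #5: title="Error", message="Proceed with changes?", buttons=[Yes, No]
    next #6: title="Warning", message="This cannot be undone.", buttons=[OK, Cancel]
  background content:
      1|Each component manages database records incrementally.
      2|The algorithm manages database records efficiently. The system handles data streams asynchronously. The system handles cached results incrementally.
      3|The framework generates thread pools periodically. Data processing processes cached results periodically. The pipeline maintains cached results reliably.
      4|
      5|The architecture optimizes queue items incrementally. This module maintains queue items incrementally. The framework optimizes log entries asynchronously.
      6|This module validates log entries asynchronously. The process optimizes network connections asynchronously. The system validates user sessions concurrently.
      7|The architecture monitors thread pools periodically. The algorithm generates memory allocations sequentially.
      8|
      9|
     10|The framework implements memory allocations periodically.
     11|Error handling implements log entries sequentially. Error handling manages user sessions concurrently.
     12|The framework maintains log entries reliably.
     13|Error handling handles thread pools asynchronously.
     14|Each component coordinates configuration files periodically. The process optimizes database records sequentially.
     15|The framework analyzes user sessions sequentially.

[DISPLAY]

━━━━━━━━━━━━━┓ 5 6 7 8┃              ┃ 
odal         ┃        ┃ 24*          ┃ 
─────────────┨        ┃              ┃ 
──────────┐ge┃        ┃              ┃ 
onfirm    │es┃        ┃              ┃ 
before clo│at┃        ┃              ┃ 
  Cancel  │  ┃        ┃              ┃ 
──────────┘ti┃·   S ─ ┃              ┃ 
ule validates┃        ┃              ┃ 
━━━━━━━━━━━━━┛    G   ┃              ┃ 
 ┃                    ┃              ┃ 
 ┃5                   ┃              ┃ 
 ┃Cursor: (0,0)       ┃━━━━━━━━━━━━━━┛ 
 ┃                    ┃                
 ┗━━━━━━━━━━━━━━━━━━━━┛                
                                       
                                       


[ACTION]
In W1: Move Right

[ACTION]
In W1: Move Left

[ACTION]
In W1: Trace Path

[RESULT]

━━━━━━━━━━━━━┓ 5 6 7 8┃              ┃ 
odal         ┃        ┃ 24*          ┃ 
─────────────┨        ┃              ┃ 
──────────┐ge┃        ┃              ┃ 
onfirm    │es┃        ┃              ┃ 
before clo│at┃        ┃              ┃ 
  Cancel  │  ┃        ┃              ┃ 
──────────┘ti┃·   S ─ ┃              ┃ 
ule validates┃        ┃              ┃ 
━━━━━━━━━━━━━┛    G   ┃              ┃ 
 ┃                    ┃              ┃ 
 ┃5                   ┃              ┃ 
 ┃Cursor: (0,0)  Trace┃━━━━━━━━━━━━━━┛ 
 ┃                    ┃                
 ┗━━━━━━━━━━━━━━━━━━━━┛                
                                       
                                       


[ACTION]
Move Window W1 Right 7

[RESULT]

━━━━━━━━━━━━━┓1 2 3 4 5 6 7 8┃       ┃ 
odal         ┃]  C           ┃       ┃ 
─────────────┨               ┃       ┃ 
──────────┐ge┃   ·           ┃       ┃ 
onfirm    │es┃   │           ┃       ┃ 
before clo│at┃   ·           ┃       ┃ 
  Cancel  │  ┃               ┃       ┃ 
──────────┘ti┃   · ─ ·   S ─ ┃       ┃ 
ule validates┃               ┃       ┃ 
━━━━━━━━━━━━━┛   S       G   ┃       ┃ 
  ┃     ┃                    ┃       ┃ 
  ┃     ┃5                   ┃       ┃ 
  ┗━━━━━┃Cursor: (0,0)  Trace┃━━━━━━━┛ 
        ┃                    ┃         
        ┗━━━━━━━━━━━━━━━━━━━━┛         
                                       
                                       


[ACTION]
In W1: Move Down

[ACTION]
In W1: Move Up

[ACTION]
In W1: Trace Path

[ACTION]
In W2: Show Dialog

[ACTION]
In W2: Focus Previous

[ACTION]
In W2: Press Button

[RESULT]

━━━━━━━━━━━━━┓1 2 3 4 5 6 7 8┃       ┃ 
odal         ┃]  C           ┃       ┃ 
─────────────┨               ┃       ┃ 
ponent manage┃   ·           ┃       ┃ 
rithm manages┃   │           ┃       ┃ 
ework generat┃   ·           ┃       ┃ 
             ┃               ┃       ┃ 
itecture opti┃   · ─ ·   S ─ ┃       ┃ 
ule validates┃               ┃       ┃ 
━━━━━━━━━━━━━┛   S       G   ┃       ┃ 
  ┃     ┃                    ┃       ┃ 
  ┃     ┃5                   ┃       ┃ 
  ┗━━━━━┃Cursor: (0,0)  Trace┃━━━━━━━┛ 
        ┃                    ┃         
        ┗━━━━━━━━━━━━━━━━━━━━┛         
                                       
                                       


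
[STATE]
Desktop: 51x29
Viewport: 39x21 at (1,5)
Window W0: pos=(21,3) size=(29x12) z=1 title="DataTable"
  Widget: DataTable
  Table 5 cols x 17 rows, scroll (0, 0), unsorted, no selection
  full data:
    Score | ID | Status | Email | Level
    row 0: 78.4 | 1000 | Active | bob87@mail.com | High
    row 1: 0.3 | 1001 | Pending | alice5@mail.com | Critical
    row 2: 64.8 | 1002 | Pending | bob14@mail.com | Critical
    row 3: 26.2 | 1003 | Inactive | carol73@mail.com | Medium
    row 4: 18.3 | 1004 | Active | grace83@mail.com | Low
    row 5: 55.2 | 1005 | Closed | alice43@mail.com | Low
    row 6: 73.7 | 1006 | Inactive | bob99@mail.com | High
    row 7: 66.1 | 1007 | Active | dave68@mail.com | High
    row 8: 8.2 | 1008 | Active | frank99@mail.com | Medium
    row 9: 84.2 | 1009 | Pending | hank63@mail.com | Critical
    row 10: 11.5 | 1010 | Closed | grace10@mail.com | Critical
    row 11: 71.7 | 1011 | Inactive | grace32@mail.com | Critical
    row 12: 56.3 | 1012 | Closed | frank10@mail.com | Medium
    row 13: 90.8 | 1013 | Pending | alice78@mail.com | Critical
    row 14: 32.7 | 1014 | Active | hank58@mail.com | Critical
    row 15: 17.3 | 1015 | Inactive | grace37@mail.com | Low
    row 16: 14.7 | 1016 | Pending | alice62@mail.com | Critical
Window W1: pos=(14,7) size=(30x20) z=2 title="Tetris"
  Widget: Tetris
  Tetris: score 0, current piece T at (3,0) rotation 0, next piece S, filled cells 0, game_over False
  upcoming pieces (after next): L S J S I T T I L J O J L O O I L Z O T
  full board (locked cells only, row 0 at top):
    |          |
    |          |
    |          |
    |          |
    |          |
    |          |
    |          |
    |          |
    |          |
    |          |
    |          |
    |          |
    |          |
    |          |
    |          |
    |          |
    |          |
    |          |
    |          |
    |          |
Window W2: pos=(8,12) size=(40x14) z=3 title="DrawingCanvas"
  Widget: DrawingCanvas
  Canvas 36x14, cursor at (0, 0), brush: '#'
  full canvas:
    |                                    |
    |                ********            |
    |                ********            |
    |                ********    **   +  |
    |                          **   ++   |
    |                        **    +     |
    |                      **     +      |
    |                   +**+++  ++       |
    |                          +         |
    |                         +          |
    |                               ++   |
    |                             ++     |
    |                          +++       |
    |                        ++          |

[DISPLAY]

                    ┠──────────────────
                    ┃Score│ID  │Status 
             ┏━━━━━━━━━━━━━━━━━━━━━━━━━
             ┃ Tetris                  
             ┠─────────────────────────
             ┃          │Next:         
             ┃          │ ░░           
       ┏━━━━━━━━━━━━━━━━━━━━━━━━━━━━━━━
       ┃ DrawingCanvas                 
       ┠───────────────────────────────
       ┃+                              
       ┃                ********       
       ┃                ********       
       ┃                ********    ** 
       ┃                          **   
       ┃                        **    +
       ┃                      **     + 
       ┃                   +**+++  ++  
       ┃                          +    
       ┃                         +     
       ┗━━━━━━━━━━━━━━━━━━━━━━━━━━━━━━━


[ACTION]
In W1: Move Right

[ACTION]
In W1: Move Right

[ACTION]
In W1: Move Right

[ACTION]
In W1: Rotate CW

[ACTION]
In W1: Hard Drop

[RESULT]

                    ┠──────────────────
                    ┃Score│ID  │Status 
             ┏━━━━━━━━━━━━━━━━━━━━━━━━━
             ┃ Tetris                  
             ┠─────────────────────────
             ┃          │Next:         
             ┃          │  ▒           
       ┏━━━━━━━━━━━━━━━━━━━━━━━━━━━━━━━
       ┃ DrawingCanvas                 
       ┠───────────────────────────────
       ┃+                              
       ┃                ********       
       ┃                ********       
       ┃                ********    ** 
       ┃                          **   
       ┃                        **    +
       ┃                      **     + 
       ┃                   +**+++  ++  
       ┃                          +    
       ┃                         +     
       ┗━━━━━━━━━━━━━━━━━━━━━━━━━━━━━━━


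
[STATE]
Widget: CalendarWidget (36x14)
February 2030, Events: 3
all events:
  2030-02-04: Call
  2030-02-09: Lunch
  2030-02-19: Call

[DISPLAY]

           February 2030            
Mo Tu We Th Fr Sa Su                
             1  2  3                
 4*  5  6  7  8  9* 10              
11 12 13 14 15 16 17                
18 19* 20 21 22 23 24               
25 26 27 28                         
                                    
                                    
                                    
                                    
                                    
                                    
                                    


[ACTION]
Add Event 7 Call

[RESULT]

           February 2030            
Mo Tu We Th Fr Sa Su                
             1  2  3                
 4*  5  6  7*  8  9* 10             
11 12 13 14 15 16 17                
18 19* 20 21 22 23 24               
25 26 27 28                         
                                    
                                    
                                    
                                    
                                    
                                    
                                    


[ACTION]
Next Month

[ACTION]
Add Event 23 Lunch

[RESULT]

             March 2030             
Mo Tu We Th Fr Sa Su                
             1  2  3                
 4  5  6  7  8  9 10                
11 12 13 14 15 16 17                
18 19 20 21 22 23* 24               
25 26 27 28 29 30 31                
                                    
                                    
                                    
                                    
                                    
                                    
                                    


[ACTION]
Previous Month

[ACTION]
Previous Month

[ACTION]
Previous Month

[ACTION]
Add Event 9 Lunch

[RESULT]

           December 2029            
Mo Tu We Th Fr Sa Su                
                1  2                
 3  4  5  6  7  8  9*               
10 11 12 13 14 15 16                
17 18 19 20 21 22 23                
24 25 26 27 28 29 30                
31                                  
                                    
                                    
                                    
                                    
                                    
                                    


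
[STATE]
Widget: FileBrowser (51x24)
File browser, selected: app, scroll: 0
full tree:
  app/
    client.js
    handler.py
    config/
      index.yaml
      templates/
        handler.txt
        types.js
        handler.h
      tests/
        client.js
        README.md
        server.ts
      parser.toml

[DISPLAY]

> [-] app/                                         
    client.js                                      
    handler.py                                     
    [+] config/                                    
                                                   
                                                   
                                                   
                                                   
                                                   
                                                   
                                                   
                                                   
                                                   
                                                   
                                                   
                                                   
                                                   
                                                   
                                                   
                                                   
                                                   
                                                   
                                                   
                                                   


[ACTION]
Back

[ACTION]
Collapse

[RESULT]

> [+] app/                                         
                                                   
                                                   
                                                   
                                                   
                                                   
                                                   
                                                   
                                                   
                                                   
                                                   
                                                   
                                                   
                                                   
                                                   
                                                   
                                                   
                                                   
                                                   
                                                   
                                                   
                                                   
                                                   
                                                   


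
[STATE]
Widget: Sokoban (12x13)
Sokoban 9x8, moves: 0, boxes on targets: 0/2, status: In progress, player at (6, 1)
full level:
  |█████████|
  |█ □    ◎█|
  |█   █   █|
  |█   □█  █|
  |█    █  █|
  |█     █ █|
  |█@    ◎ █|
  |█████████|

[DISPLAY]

█████████   
█ □    ◎█   
█   █   █   
█   □█  █   
█    █  █   
█     █ █   
█@    ◎ █   
█████████   
Moves: 0  0/
            
            
            
            


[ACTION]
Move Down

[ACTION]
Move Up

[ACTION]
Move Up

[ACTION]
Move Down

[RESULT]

█████████   
█ □    ◎█   
█   █   █   
█   □█  █   
█    █  █   
█@    █ █   
█     ◎ █   
█████████   
Moves: 3  0/
            
            
            
            


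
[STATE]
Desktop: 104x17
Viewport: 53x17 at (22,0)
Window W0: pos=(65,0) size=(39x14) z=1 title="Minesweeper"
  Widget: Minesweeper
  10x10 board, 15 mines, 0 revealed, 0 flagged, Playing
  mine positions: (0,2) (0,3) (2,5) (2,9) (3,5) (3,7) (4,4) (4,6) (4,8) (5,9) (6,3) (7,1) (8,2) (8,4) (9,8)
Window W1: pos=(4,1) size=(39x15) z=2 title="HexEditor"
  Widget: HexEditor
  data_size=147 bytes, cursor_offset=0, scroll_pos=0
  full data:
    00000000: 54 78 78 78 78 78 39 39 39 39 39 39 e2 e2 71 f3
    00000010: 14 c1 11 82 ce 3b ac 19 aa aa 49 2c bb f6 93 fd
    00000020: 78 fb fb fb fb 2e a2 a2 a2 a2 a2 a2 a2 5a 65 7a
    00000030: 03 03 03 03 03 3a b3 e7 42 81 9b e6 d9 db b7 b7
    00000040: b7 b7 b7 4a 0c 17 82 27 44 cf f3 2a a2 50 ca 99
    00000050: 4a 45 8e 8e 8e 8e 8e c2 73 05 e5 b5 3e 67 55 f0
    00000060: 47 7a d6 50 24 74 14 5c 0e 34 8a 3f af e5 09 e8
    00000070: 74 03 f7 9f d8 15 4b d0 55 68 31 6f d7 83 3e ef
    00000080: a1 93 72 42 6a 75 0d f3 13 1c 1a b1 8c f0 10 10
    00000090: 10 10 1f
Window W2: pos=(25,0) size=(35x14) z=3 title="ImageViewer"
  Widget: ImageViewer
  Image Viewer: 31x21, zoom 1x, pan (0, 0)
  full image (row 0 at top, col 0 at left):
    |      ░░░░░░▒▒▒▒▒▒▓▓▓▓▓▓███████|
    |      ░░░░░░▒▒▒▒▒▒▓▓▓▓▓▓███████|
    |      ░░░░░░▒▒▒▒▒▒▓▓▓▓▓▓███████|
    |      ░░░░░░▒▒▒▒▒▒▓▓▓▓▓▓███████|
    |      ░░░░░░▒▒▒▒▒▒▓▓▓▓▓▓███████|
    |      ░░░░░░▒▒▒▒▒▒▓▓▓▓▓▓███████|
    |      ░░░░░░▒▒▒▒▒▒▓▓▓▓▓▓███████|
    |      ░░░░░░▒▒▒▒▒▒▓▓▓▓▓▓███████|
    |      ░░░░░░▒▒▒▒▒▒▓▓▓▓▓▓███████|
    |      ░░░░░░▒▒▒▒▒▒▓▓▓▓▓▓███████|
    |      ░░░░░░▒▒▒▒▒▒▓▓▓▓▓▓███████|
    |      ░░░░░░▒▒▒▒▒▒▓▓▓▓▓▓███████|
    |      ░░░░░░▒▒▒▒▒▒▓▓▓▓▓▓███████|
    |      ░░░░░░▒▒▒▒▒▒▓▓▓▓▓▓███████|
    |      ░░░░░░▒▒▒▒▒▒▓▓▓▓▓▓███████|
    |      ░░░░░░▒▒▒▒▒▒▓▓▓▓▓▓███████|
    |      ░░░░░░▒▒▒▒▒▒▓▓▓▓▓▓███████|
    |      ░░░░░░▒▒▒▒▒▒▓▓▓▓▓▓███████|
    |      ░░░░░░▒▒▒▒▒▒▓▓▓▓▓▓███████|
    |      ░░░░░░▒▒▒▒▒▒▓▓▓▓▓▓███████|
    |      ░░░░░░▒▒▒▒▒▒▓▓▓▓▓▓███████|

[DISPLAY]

   ┏━━━━━━━━━━━━━━━━━━━━━━━━━━━━━━━━━┓     ┏━━━━━━━━━
━━━┃ ImageViewer                     ┃     ┃ Mineswee
   ┠─────────────────────────────────┨     ┠─────────
───┃      ░░░░░░▒▒▒▒▒▒▓▓▓▓▓▓███████  ┃     ┃■■■■■■■■■
8 7┃      ░░░░░░▒▒▒▒▒▒▓▓▓▓▓▓███████  ┃     ┃■■■■■■■■■
1 8┃      ░░░░░░▒▒▒▒▒▒▓▓▓▓▓▓███████  ┃     ┃■■■■■■■■■
b f┃      ░░░░░░▒▒▒▒▒▒▓▓▓▓▓▓███████  ┃     ┃■■■■■■■■■
3 0┃      ░░░░░░▒▒▒▒▒▒▓▓▓▓▓▓███████  ┃     ┃■■■■■■■■■
7 4┃      ░░░░░░▒▒▒▒▒▒▓▓▓▓▓▓███████  ┃     ┃■■■■■■■■■
e 8┃      ░░░░░░▒▒▒▒▒▒▓▓▓▓▓▓███████  ┃     ┃■■■■■■■■■
6 5┃      ░░░░░░▒▒▒▒▒▒▓▓▓▓▓▓███████  ┃     ┃■■■■■■■■■
7 9┃      ░░░░░░▒▒▒▒▒▒▓▓▓▓▓▓███████  ┃     ┃■■■■■■■■■
2 4┃      ░░░░░░▒▒▒▒▒▒▓▓▓▓▓▓███████  ┃     ┃■■■■■■■■■
f  ┗━━━━━━━━━━━━━━━━━━━━━━━━━━━━━━━━━┛     ┗━━━━━━━━━
                    ┃                                
━━━━━━━━━━━━━━━━━━━━┛                                
                                                     


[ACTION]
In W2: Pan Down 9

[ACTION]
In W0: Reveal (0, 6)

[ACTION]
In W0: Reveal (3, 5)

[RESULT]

   ┏━━━━━━━━━━━━━━━━━━━━━━━━━━━━━━━━━┓     ┏━━━━━━━━━
━━━┃ ImageViewer                     ┃     ┃ Mineswee
   ┠─────────────────────────────────┨     ┠─────────
───┃      ░░░░░░▒▒▒▒▒▒▓▓▓▓▓▓███████  ┃     ┃■■✹✹1    
8 7┃      ░░░░░░▒▒▒▒▒▒▓▓▓▓▓▓███████  ┃     ┃■■■■211 1
1 8┃      ░░░░░░▒▒▒▒▒▒▓▓▓▓▓▓███████  ┃     ┃■■■■■✹312
b f┃      ░░░░░░▒▒▒▒▒▒▓▓▓▓▓▓███████  ┃     ┃■■■■■✹■✹■
3 0┃      ░░░░░░▒▒▒▒▒▒▓▓▓▓▓▓███████  ┃     ┃■■■■✹■✹■✹
7 4┃      ░░░░░░▒▒▒▒▒▒▓▓▓▓▓▓███████  ┃     ┃■■■■■■■■■
e 8┃      ░░░░░░▒▒▒▒▒▒▓▓▓▓▓▓███████  ┃     ┃■■■✹■■■■■
6 5┃      ░░░░░░▒▒▒▒▒▒▓▓▓▓▓▓███████  ┃     ┃■✹■■■■■■■
7 9┃      ░░░░░░▒▒▒▒▒▒▓▓▓▓▓▓███████  ┃     ┃■■✹■✹■■■■
2 4┃      ░░░░░░▒▒▒▒▒▒▓▓▓▓▓▓███████  ┃     ┃■■■■■■■■✹
f  ┗━━━━━━━━━━━━━━━━━━━━━━━━━━━━━━━━━┛     ┗━━━━━━━━━
                    ┃                                
━━━━━━━━━━━━━━━━━━━━┛                                
                                                     


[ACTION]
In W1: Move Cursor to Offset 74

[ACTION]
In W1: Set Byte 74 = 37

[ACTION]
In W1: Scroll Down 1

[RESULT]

   ┏━━━━━━━━━━━━━━━━━━━━━━━━━━━━━━━━━┓     ┏━━━━━━━━━
━━━┃ ImageViewer                     ┃     ┃ Mineswee
   ┠─────────────────────────────────┨     ┠─────────
───┃      ░░░░░░▒▒▒▒▒▒▓▓▓▓▓▓███████  ┃     ┃■■✹✹1    
1 8┃      ░░░░░░▒▒▒▒▒▒▓▓▓▓▓▓███████  ┃     ┃■■■■211 1
b f┃      ░░░░░░▒▒▒▒▒▒▓▓▓▓▓▓███████  ┃     ┃■■■■■✹312
3 0┃      ░░░░░░▒▒▒▒▒▒▓▓▓▓▓▓███████  ┃     ┃■■■■■✹■✹■
7 4┃      ░░░░░░▒▒▒▒▒▒▓▓▓▓▓▓███████  ┃     ┃■■■■✹■✹■✹
e 8┃      ░░░░░░▒▒▒▒▒▒▓▓▓▓▓▓███████  ┃     ┃■■■■■■■■■
6 5┃      ░░░░░░▒▒▒▒▒▒▓▓▓▓▓▓███████  ┃     ┃■■■✹■■■■■
7 9┃      ░░░░░░▒▒▒▒▒▒▓▓▓▓▓▓███████  ┃     ┃■✹■■■■■■■
2 4┃      ░░░░░░▒▒▒▒▒▒▓▓▓▓▓▓███████  ┃     ┃■■✹■✹■■■■
f  ┃      ░░░░░░▒▒▒▒▒▒▓▓▓▓▓▓███████  ┃     ┃■■■■■■■■✹
   ┗━━━━━━━━━━━━━━━━━━━━━━━━━━━━━━━━━┛     ┗━━━━━━━━━
                    ┃                                
━━━━━━━━━━━━━━━━━━━━┛                                
                                                     


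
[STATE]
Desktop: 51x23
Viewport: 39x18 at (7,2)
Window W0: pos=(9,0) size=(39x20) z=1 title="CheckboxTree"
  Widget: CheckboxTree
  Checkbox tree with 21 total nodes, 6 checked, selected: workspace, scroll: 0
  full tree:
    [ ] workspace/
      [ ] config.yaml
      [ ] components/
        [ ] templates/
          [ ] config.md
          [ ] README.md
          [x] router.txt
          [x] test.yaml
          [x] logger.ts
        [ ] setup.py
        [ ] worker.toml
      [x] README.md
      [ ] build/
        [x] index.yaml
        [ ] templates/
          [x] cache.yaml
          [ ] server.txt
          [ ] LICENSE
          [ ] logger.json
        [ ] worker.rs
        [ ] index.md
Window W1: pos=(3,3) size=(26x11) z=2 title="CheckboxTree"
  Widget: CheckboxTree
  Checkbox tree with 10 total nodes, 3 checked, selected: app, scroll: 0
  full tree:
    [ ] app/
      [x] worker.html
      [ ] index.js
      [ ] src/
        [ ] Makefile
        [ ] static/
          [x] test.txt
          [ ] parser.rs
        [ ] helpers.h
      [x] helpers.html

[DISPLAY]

  ┠────────────────────────────────────
━━━━━━━━━━━━━━━━━━━━━┓                 
eckboxTree           ┃                 
─────────────────────┨                 
] app/               ┃                 
[x] worker.html      ┃d                
[ ] index.js         ┃d                
[-] src/             ┃xt               
  [ ] Makefile       ┃l                
  [-] static/        ┃s                
    [x] test.txt     ┃                 
━━━━━━━━━━━━━━━━━━━━━┛l                
  ┃   [x] README.md                    
  ┃   [-] build/                       
  ┃     [x] index.yaml                 
  ┃     [-] templates/                 
  ┃       [x] cache.yaml               
  ┗━━━━━━━━━━━━━━━━━━━━━━━━━━━━━━━━━━━━


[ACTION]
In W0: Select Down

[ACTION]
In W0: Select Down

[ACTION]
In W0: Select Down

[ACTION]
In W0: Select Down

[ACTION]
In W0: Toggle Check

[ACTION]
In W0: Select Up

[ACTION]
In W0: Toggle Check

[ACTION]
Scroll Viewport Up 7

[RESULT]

  ┏━━━━━━━━━━━━━━━━━━━━━━━━━━━━━━━━━━━━
  ┃ CheckboxTree                       
  ┠────────────────────────────────────
━━━━━━━━━━━━━━━━━━━━━┓                 
eckboxTree           ┃                 
─────────────────────┨                 
] app/               ┃                 
[x] worker.html      ┃d                
[ ] index.js         ┃d                
[-] src/             ┃xt               
  [ ] Makefile       ┃l                
  [-] static/        ┃s                
    [x] test.txt     ┃                 
━━━━━━━━━━━━━━━━━━━━━┛l                
  ┃   [x] README.md                    
  ┃   [-] build/                       
  ┃     [x] index.yaml                 
  ┃     [-] templates/                 


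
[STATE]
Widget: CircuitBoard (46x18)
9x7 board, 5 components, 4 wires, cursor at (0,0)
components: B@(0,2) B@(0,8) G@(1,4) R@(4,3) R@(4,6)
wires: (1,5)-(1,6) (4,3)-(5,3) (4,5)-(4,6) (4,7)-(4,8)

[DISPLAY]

   0 1 2 3 4 5 6 7 8                          
0  [.]      B                       B         
                                              
1                   G   · ─ ·                 
                                              
2                                             
                                              
3                                             
                                              
4               R       · ─ R   · ─ ·         
                │                             
5               ·                             
                                              
6                                             
Cursor: (0,0)                                 
                                              
                                              
                                              


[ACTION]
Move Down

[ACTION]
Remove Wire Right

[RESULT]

   0 1 2 3 4 5 6 7 8                          
0           B                       B         
                                              
1  [.]              G   · ─ ·                 
                                              
2                                             
                                              
3                                             
                                              
4               R       · ─ R   · ─ ·         
                │                             
5               ·                             
                                              
6                                             
Cursor: (1,0)                                 
                                              
                                              
                                              


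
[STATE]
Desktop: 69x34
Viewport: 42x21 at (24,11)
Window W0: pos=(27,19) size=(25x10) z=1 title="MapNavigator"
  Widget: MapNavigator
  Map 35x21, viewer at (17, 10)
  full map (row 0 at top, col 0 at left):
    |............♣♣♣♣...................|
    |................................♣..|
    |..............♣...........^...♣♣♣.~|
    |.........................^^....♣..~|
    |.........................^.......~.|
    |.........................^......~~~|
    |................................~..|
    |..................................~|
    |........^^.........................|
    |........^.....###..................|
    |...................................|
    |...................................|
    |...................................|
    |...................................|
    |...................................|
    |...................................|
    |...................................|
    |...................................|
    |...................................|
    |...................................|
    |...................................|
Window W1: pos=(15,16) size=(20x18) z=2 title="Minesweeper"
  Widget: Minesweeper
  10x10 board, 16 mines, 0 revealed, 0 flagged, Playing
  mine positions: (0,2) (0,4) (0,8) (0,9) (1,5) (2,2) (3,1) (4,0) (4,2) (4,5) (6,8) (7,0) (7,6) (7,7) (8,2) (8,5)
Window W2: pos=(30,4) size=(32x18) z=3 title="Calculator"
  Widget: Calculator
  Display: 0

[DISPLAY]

      ┃│ 4 │ 5 │ 6 │ × │             ┃    
      ┃├───┼───┼───┼───┤             ┃    
      ┃│ 1 │ 2 │ 3 │ - │             ┃    
      ┃├───┼───┼───┼───┤             ┃    
      ┃│ 0 │ . │ = │ + │             ┃    
━━━━━━┃├───┼───┼───┼───┤             ┃    
eper  ┃│ C │ MC│ MR│ M+│             ┃    
──────┃└───┴───┴───┴───┘             ┃    
■■    ┃                              ┃    
■■    ┃                              ┃    
■■    ┗━━━━━━━━━━━━━━━━━━━━━━━━━━━━━━┛    
■■        ┃................┃              
■■        ┃................┃              
■■        ┃.###............┃              
■■        ┃....@...........┃              
■■        ┃................┃              
■■        ┃................┃              
■■        ┃━━━━━━━━━━━━━━━━┛              
          ┃                               
          ┃                               
          ┃                               


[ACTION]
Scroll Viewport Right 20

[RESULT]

   ┃│ 4 │ 5 │ 6 │ × │             ┃       
   ┃├───┼───┼───┼───┤             ┃       
   ┃│ 1 │ 2 │ 3 │ - │             ┃       
   ┃├───┼───┼───┼───┤             ┃       
   ┃│ 0 │ . │ = │ + │             ┃       
━━━┃├───┼───┼───┼───┤             ┃       
r  ┃│ C │ MC│ MR│ M+│             ┃       
───┃└───┴───┴───┴───┘             ┃       
   ┃                              ┃       
   ┃                              ┃       
   ┗━━━━━━━━━━━━━━━━━━━━━━━━━━━━━━┛       
       ┃................┃                 
       ┃................┃                 
       ┃.###............┃                 
       ┃....@...........┃                 
       ┃................┃                 
       ┃................┃                 
       ┃━━━━━━━━━━━━━━━━┛                 
       ┃                                  
       ┃                                  
       ┃                                  


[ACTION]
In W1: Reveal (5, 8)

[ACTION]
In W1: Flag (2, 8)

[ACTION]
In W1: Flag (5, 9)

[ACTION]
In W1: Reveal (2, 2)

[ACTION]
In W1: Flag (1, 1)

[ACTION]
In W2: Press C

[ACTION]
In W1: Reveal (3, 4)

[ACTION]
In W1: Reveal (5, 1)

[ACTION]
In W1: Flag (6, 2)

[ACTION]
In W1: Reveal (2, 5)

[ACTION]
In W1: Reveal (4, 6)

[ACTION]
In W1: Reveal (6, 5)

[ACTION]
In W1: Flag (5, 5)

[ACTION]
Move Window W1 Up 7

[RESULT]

───┃│ 4 │ 5 │ 6 │ × │             ┃       
   ┃├───┼───┼───┼───┤             ┃       
   ┃│ 1 │ 2 │ 3 │ - │             ┃       
   ┃├───┼───┼───┼───┤             ┃       
   ┃│ 0 │ . │ = │ + │             ┃       
   ┃├───┼───┼───┼───┤             ┃       
   ┃│ C │ MC│ MR│ M+│             ┃       
   ┃└───┴───┴───┴───┘             ┃       
   ┃                              ┃       
   ┃                              ┃       
   ┗━━━━━━━━━━━━━━━━━━━━━━━━━━━━━━┛       
       ┃................┃                 
       ┃................┃                 
       ┃.###............┃                 
       ┃....@...........┃                 
━━━━━━━┛................┃                 
┃.......................┃                 
┗━━━━━━━━━━━━━━━━━━━━━━━┛                 
                                          
                                          
                                          


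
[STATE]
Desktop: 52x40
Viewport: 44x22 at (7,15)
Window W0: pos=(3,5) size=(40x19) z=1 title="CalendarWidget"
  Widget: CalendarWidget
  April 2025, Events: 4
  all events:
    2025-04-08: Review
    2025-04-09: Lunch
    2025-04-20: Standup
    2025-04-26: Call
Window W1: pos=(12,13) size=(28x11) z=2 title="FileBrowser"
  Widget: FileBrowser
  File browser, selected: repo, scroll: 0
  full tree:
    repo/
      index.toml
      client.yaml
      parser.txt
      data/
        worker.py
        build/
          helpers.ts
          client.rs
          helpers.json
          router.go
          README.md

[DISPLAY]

     ┠──────────────────────────┨  ┃        
     ┃> [-] repo/               ┃  ┃        
     ┃    index.toml            ┃  ┃        
     ┃    client.yaml           ┃  ┃        
     ┃    parser.txt            ┃  ┃        
     ┃    [+] data/             ┃  ┃        
     ┃                          ┃  ┃        
     ┃                          ┃  ┃        
━━━━━┗━━━━━━━━━━━━━━━━━━━━━━━━━━┛━━┛        
                                            
                                            
                                            
                                            
                                            
                                            
                                            
                                            
                                            
                                            
                                            
                                            
                                            


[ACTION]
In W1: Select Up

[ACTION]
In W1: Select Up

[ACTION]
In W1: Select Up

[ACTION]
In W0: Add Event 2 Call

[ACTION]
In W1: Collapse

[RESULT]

     ┠──────────────────────────┨  ┃        
     ┃> [+] repo/               ┃  ┃        
     ┃                          ┃  ┃        
     ┃                          ┃  ┃        
     ┃                          ┃  ┃        
     ┃                          ┃  ┃        
     ┃                          ┃  ┃        
     ┃                          ┃  ┃        
━━━━━┗━━━━━━━━━━━━━━━━━━━━━━━━━━┛━━┛        
                                            
                                            
                                            
                                            
                                            
                                            
                                            
                                            
                                            
                                            
                                            
                                            
                                            
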